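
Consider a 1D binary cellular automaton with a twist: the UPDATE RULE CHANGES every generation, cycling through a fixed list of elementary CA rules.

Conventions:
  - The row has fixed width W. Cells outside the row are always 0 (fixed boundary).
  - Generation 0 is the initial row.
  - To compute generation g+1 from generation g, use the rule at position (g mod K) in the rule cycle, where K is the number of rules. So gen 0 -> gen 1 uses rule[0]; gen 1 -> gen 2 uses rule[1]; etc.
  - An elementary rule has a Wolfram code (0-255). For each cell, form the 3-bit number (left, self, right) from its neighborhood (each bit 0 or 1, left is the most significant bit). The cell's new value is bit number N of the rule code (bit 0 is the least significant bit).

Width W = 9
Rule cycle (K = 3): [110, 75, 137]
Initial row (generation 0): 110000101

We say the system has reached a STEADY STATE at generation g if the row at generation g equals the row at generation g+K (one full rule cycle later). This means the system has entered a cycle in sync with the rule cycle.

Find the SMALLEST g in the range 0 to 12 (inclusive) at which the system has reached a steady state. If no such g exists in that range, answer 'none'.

Gen 0: 110000101
Gen 1 (rule 110): 110001111
Gen 2 (rule 75): 110111001
Gen 3 (rule 137): 100110000
Gen 4 (rule 110): 101110000
Gen 5 (rule 75): 001010111
Gen 6 (rule 137): 100000110
Gen 7 (rule 110): 100001110
Gen 8 (rule 75): 001111010
Gen 9 (rule 137): 101110000
Gen 10 (rule 110): 111010000
Gen 11 (rule 75): 101000111
Gen 12 (rule 137): 000010110
Gen 13 (rule 110): 000111110
Gen 14 (rule 75): 111100010
Gen 15 (rule 137): 111001000

Answer: none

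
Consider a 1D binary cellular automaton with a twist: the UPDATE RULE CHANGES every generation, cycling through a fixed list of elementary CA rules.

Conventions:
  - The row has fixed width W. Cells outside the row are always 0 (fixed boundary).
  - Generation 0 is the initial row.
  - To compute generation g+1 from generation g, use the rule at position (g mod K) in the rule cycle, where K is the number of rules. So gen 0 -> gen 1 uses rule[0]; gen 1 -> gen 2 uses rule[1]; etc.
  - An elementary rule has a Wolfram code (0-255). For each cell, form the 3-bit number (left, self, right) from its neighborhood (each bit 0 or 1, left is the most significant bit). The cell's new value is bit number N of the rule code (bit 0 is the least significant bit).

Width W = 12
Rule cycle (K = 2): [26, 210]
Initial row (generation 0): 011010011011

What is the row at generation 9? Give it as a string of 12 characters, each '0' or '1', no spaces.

Gen 0: 011010011011
Gen 1 (rule 26): 110001110010
Gen 2 (rule 210): 011010111101
Gen 3 (rule 26): 110000100000
Gen 4 (rule 210): 011001010000
Gen 5 (rule 26): 110110001000
Gen 6 (rule 210): 010011010100
Gen 7 (rule 26): 101110000010
Gen 8 (rule 210): 000111000101
Gen 9 (rule 26): 001100101000

Answer: 001100101000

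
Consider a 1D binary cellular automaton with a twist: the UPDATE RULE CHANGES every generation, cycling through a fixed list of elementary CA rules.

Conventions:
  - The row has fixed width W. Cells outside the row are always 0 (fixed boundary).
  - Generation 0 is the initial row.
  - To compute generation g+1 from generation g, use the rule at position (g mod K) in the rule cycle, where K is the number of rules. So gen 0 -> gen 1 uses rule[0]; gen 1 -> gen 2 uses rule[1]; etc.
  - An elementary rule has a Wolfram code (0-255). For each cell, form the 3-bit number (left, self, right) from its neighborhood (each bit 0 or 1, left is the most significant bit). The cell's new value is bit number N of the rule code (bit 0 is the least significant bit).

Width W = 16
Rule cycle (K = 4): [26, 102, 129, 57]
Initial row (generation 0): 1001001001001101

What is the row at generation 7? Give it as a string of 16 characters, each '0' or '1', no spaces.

Answer: 0011111111111000

Derivation:
Gen 0: 1001001001001101
Gen 1 (rule 26): 0110110110111000
Gen 2 (rule 102): 1011011011001000
Gen 3 (rule 129): 0000000000000011
Gen 4 (rule 57): 1111111111111010
Gen 5 (rule 26): 1000000000000001
Gen 6 (rule 102): 1000000000000011
Gen 7 (rule 129): 0011111111111000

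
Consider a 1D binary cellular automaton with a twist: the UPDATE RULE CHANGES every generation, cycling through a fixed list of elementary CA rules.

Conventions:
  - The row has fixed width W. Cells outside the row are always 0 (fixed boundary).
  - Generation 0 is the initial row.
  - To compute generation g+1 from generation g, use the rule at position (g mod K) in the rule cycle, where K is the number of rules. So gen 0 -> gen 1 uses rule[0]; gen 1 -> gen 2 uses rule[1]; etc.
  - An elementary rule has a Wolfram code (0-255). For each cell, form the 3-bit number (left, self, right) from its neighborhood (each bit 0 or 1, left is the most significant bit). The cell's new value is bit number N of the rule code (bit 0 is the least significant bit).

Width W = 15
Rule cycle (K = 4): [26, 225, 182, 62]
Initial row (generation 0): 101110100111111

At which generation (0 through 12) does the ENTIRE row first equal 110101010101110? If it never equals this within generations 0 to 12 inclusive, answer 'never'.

Gen 0: 101110100111111
Gen 1 (rule 26): 001000011100000
Gen 2 (rule 225): 100011001101111
Gen 3 (rule 182): 110100110010110
Gen 4 (rule 62): 101111101111101
Gen 5 (rule 26): 001000001000000
Gen 6 (rule 225): 100011100011111
Gen 7 (rule 182): 110101010101110
Gen 8 (rule 62): 101111111111001
Gen 9 (rule 26): 001000000000110
Gen 10 (rule 225): 100011111110010
Gen 11 (rule 182): 110101111101111
Gen 12 (rule 62): 101111000011000

Answer: 7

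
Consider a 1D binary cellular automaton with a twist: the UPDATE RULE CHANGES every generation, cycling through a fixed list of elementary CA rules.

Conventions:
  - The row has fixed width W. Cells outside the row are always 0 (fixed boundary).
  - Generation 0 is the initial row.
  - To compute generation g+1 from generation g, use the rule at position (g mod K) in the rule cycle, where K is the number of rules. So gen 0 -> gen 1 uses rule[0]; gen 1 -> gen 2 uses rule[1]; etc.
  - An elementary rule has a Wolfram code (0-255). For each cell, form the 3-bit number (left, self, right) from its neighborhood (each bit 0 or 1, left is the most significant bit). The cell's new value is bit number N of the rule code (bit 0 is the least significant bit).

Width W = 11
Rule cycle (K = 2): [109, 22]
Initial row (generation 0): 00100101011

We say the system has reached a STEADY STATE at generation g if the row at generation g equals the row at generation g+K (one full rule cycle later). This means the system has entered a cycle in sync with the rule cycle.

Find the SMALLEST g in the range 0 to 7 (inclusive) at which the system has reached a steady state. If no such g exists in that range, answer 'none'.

Gen 0: 00100101011
Gen 1 (rule 109): 10100111111
Gen 2 (rule 22): 10111000000
Gen 3 (rule 109): 11101011111
Gen 4 (rule 22): 00001000000
Gen 5 (rule 109): 11101011111
Gen 6 (rule 22): 00001000000
Gen 7 (rule 109): 11101011111
Gen 8 (rule 22): 00001000000
Gen 9 (rule 109): 11101011111

Answer: 3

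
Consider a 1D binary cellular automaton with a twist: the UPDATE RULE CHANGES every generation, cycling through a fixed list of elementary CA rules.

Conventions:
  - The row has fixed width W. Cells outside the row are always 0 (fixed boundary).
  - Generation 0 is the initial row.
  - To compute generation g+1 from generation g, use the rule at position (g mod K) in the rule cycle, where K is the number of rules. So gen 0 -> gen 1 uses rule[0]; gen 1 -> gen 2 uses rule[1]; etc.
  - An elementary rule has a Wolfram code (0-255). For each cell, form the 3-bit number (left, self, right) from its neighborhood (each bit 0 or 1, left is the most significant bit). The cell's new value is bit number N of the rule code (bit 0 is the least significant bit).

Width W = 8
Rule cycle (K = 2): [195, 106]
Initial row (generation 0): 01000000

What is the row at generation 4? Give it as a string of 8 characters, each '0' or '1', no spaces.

Answer: 11101110

Derivation:
Gen 0: 01000000
Gen 1 (rule 195): 10011111
Gen 2 (rule 106): 00110001
Gen 3 (rule 195): 11010110
Gen 4 (rule 106): 11101110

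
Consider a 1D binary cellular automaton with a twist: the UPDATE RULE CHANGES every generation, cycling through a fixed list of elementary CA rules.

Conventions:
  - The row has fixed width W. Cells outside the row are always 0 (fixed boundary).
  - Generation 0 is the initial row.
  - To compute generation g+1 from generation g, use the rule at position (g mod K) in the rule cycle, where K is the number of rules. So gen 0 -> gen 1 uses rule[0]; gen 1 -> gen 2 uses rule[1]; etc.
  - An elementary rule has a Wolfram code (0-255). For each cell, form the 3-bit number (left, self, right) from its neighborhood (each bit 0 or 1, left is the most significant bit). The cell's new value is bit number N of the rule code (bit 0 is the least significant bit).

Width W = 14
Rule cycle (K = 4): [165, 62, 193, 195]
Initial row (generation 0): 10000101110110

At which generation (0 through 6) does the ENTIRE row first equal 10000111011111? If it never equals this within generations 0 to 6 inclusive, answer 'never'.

Gen 0: 10000101110110
Gen 1 (rule 165): 10110110101000
Gen 2 (rule 62): 11101101111100
Gen 3 (rule 193): 01100100111101
Gen 4 (rule 195): 10101001011100
Gen 5 (rule 165): 11111001101001
Gen 6 (rule 62): 10000111011111

Answer: 6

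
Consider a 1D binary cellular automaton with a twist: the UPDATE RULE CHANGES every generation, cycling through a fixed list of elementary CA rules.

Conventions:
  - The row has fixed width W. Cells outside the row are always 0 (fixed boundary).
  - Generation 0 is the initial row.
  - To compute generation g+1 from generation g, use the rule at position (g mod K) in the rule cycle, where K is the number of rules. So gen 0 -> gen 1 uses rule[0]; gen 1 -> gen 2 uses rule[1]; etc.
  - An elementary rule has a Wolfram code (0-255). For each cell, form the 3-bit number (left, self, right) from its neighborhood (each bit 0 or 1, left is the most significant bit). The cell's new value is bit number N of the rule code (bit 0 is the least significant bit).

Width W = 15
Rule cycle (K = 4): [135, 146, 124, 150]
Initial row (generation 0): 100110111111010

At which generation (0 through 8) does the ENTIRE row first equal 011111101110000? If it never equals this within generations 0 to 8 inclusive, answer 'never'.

Gen 0: 100110111111010
Gen 1 (rule 135): 101000011110010
Gen 2 (rule 146): 000100101101101
Gen 3 (rule 124): 000110111111111
Gen 4 (rule 150): 001000011111110
Gen 5 (rule 135): 111011101111100
Gen 6 (rule 146): 010001000111010
Gen 7 (rule 124): 011001100101111
Gen 8 (rule 150): 100110011100110

Answer: never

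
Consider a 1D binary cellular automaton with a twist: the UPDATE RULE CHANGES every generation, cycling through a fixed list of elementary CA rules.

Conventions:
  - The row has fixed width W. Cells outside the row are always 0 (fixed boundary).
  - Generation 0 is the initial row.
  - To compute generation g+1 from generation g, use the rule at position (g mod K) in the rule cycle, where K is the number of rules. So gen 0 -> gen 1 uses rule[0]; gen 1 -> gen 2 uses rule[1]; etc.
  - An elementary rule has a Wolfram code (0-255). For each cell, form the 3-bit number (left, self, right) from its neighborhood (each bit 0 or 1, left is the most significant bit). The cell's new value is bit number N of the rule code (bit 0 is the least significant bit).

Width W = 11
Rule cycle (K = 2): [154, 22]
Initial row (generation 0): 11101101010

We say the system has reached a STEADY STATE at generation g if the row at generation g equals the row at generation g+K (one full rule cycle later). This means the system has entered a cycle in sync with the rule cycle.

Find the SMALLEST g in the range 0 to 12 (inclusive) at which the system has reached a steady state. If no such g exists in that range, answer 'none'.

Answer: none

Derivation:
Gen 0: 11101101010
Gen 1 (rule 154): 11001000001
Gen 2 (rule 22): 00111100011
Gen 3 (rule 154): 01111010110
Gen 4 (rule 22): 10000010001
Gen 5 (rule 154): 01000101010
Gen 6 (rule 22): 11101101011
Gen 7 (rule 154): 11001000010
Gen 8 (rule 22): 00111100111
Gen 9 (rule 154): 01111011110
Gen 10 (rule 22): 10000000001
Gen 11 (rule 154): 01000000010
Gen 12 (rule 22): 11100000111
Gen 13 (rule 154): 11010001110
Gen 14 (rule 22): 00011010001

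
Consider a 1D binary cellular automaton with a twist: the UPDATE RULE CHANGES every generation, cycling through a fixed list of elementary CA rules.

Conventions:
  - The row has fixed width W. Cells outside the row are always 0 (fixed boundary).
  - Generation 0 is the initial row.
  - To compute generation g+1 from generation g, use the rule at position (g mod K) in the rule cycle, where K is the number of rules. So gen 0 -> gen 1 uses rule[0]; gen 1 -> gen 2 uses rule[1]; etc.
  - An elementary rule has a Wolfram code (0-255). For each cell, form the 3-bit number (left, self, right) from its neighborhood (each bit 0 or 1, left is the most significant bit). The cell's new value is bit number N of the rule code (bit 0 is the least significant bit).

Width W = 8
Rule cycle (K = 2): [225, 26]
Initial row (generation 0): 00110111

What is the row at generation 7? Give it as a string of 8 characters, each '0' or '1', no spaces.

Answer: 00110110

Derivation:
Gen 0: 00110111
Gen 1 (rule 225): 10011011
Gen 2 (rule 26): 01110010
Gen 3 (rule 225): 00110000
Gen 4 (rule 26): 01101000
Gen 5 (rule 225): 00110011
Gen 6 (rule 26): 01101110
Gen 7 (rule 225): 00110110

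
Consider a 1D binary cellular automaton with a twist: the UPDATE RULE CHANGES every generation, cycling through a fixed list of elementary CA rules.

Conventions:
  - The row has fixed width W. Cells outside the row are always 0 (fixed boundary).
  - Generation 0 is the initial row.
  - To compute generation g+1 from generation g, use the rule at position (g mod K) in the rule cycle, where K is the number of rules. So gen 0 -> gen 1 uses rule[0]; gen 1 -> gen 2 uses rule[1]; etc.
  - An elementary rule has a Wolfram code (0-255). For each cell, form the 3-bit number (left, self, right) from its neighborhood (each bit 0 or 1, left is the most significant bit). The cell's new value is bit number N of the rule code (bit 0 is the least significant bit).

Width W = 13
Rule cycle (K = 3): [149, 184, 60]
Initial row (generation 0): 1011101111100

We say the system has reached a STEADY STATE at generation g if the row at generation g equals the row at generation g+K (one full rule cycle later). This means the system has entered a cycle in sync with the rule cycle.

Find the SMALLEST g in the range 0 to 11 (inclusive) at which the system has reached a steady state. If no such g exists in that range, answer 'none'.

Answer: none

Derivation:
Gen 0: 1011101111100
Gen 1 (rule 149): 1001000111011
Gen 2 (rule 184): 0100100110110
Gen 3 (rule 60): 0110110101101
Gen 4 (rule 149): 0000000100001
Gen 5 (rule 184): 0000000010000
Gen 6 (rule 60): 0000000011000
Gen 7 (rule 149): 1111111000111
Gen 8 (rule 184): 1111110100110
Gen 9 (rule 60): 1000001110101
Gen 10 (rule 149): 1111100100101
Gen 11 (rule 184): 1111010010010
Gen 12 (rule 60): 1000111011011
Gen 13 (rule 149): 1110010000000
Gen 14 (rule 184): 1101001000000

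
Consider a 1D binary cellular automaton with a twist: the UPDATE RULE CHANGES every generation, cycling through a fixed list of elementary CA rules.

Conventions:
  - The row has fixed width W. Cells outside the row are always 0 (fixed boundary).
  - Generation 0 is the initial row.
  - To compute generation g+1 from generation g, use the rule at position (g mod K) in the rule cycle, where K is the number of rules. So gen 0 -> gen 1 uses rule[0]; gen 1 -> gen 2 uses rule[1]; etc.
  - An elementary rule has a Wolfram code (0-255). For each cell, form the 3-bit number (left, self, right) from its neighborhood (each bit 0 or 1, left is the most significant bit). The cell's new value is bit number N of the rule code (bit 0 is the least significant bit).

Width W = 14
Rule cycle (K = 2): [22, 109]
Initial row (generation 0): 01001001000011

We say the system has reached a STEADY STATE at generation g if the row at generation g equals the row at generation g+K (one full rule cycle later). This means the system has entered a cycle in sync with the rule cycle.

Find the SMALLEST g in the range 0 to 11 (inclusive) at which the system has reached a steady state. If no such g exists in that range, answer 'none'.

Gen 0: 01001001000011
Gen 1 (rule 22): 11111111100100
Gen 2 (rule 109): 10000000100101
Gen 3 (rule 22): 11000001111101
Gen 4 (rule 109): 11011101000111
Gen 5 (rule 22): 00000001101000
Gen 6 (rule 109): 11111101111011
Gen 7 (rule 22): 00000000000000
Gen 8 (rule 109): 11111111111111
Gen 9 (rule 22): 00000000000000
Gen 10 (rule 109): 11111111111111
Gen 11 (rule 22): 00000000000000
Gen 12 (rule 109): 11111111111111
Gen 13 (rule 22): 00000000000000

Answer: 7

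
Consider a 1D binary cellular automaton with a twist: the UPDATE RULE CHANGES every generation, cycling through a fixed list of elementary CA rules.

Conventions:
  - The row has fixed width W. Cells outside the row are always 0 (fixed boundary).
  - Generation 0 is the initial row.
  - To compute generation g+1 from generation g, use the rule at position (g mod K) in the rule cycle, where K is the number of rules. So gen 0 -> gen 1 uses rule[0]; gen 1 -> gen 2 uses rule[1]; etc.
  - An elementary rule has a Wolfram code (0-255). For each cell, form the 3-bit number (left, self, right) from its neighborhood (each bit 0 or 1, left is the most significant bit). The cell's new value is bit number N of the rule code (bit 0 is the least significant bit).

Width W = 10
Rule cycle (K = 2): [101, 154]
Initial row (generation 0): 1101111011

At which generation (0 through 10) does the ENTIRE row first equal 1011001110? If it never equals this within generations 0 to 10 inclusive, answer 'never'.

Answer: 10

Derivation:
Gen 0: 1101111011
Gen 1 (rule 101): 0110001101
Gen 2 (rule 154): 1101011000
Gen 3 (rule 101): 0111101011
Gen 4 (rule 154): 1111000010
Gen 5 (rule 101): 0001011010
Gen 6 (rule 154): 0010010001
Gen 7 (rule 101): 1010010101
Gen 8 (rule 154): 0001100000
Gen 9 (rule 101): 1100101111
Gen 10 (rule 154): 1011001110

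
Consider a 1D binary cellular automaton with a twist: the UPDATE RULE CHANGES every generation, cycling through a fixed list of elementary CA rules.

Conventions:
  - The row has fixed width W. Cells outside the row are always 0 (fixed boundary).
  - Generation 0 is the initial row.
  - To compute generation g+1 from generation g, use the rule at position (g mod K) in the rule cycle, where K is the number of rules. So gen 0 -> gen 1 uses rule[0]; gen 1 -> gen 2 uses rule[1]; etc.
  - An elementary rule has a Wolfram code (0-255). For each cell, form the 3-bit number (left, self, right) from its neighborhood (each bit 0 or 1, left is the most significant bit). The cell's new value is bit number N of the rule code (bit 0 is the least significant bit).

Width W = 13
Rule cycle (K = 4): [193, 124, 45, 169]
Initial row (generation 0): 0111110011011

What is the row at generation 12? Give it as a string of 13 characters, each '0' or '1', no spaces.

Answer: 1010011101010

Derivation:
Gen 0: 0111110011011
Gen 1 (rule 193): 0011110001001
Gen 2 (rule 124): 0010011001101
Gen 3 (rule 45): 1010010001011
Gen 4 (rule 169): 0100000100110
Gen 5 (rule 193): 0001110000010
Gen 6 (rule 124): 0001011000011
Gen 7 (rule 45): 1101110011010
Gen 8 (rule 169): 1011100010100
Gen 9 (rule 193): 0001101000001
Gen 10 (rule 124): 0001111100001
Gen 11 (rule 45): 1101000001101
Gen 12 (rule 169): 1010011101010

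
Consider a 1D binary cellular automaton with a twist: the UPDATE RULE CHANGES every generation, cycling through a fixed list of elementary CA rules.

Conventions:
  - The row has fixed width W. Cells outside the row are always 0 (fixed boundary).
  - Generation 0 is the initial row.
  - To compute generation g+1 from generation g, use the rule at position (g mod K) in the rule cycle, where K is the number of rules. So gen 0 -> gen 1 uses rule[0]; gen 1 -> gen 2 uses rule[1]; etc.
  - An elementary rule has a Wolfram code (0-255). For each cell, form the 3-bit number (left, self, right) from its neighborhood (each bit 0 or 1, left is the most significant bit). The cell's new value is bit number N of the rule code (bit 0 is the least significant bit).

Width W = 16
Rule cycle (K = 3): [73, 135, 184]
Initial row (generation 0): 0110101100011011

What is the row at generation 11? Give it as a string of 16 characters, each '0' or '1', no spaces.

Gen 0: 0110101100011011
Gen 1 (rule 73): 0110001101011011
Gen 2 (rule 135): 1000110001000000
Gen 3 (rule 184): 0100101000100000
Gen 4 (rule 73): 0000000010001111
Gen 5 (rule 135): 1111111110110110
Gen 6 (rule 184): 1111111101101101
Gen 7 (rule 73): 1000000101101100
Gen 8 (rule 135): 1011111100000001
Gen 9 (rule 184): 0111111010000000
Gen 10 (rule 73): 0100001000111111
Gen 11 (rule 135): 1101111011011110

Answer: 1101111011011110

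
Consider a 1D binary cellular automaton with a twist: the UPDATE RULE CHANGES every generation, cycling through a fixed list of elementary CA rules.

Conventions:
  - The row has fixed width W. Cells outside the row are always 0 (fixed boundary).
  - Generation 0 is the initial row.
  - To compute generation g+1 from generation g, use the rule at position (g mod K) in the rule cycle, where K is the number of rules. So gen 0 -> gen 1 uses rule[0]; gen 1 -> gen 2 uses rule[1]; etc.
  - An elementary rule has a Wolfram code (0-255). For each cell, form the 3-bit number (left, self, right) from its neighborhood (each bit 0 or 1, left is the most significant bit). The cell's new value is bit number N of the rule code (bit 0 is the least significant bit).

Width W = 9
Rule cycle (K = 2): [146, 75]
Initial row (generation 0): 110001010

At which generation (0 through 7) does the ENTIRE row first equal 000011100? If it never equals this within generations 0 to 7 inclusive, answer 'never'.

Gen 0: 110001010
Gen 1 (rule 146): 001010001
Gen 2 (rule 75): 110000110
Gen 3 (rule 146): 001001001
Gen 4 (rule 75): 110010010
Gen 5 (rule 146): 001101101
Gen 6 (rule 75): 111101100
Gen 7 (rule 146): 011000010

Answer: never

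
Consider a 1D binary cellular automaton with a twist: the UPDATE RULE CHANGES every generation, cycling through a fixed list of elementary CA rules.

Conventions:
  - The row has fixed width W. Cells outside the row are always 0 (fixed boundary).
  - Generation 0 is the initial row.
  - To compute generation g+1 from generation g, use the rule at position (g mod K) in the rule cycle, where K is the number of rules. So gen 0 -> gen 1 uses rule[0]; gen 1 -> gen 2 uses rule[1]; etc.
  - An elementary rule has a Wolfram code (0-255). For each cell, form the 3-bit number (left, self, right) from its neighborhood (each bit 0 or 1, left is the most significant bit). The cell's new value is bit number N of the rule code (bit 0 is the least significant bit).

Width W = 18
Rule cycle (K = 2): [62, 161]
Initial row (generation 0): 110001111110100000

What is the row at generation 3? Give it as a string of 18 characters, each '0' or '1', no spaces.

Gen 0: 110001111110100000
Gen 1 (rule 62): 101011000001110000
Gen 2 (rule 161): 010100011100100111
Gen 3 (rule 62): 111110110011111100

Answer: 111110110011111100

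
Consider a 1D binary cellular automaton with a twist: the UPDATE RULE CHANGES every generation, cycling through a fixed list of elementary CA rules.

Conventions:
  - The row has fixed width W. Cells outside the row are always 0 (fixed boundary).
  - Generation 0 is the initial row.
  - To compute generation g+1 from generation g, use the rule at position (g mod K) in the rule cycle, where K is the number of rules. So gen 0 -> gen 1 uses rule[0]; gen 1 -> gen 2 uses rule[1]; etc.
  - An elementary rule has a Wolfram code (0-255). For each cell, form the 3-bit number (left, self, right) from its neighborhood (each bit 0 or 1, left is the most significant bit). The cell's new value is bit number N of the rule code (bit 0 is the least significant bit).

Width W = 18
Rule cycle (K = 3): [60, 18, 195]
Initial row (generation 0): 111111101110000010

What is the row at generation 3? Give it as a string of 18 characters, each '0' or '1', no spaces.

Answer: 100111001010001001

Derivation:
Gen 0: 111111101110000010
Gen 1 (rule 60): 100000011001000011
Gen 2 (rule 18): 010000100110100100
Gen 3 (rule 195): 100111001010001001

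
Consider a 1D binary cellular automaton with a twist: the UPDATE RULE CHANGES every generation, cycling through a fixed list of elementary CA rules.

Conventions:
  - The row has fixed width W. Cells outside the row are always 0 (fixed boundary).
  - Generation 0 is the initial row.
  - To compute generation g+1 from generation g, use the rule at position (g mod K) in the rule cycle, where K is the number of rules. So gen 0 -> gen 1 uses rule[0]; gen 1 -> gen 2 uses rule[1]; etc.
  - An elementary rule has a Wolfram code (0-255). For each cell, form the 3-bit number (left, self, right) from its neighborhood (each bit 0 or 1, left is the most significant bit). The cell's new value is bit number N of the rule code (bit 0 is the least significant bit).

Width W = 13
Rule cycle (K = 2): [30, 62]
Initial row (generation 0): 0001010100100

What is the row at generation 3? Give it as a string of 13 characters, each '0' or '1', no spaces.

Answer: 1100100010011

Derivation:
Gen 0: 0001010100100
Gen 1 (rule 30): 0011010111110
Gen 2 (rule 62): 0110111100001
Gen 3 (rule 30): 1100100010011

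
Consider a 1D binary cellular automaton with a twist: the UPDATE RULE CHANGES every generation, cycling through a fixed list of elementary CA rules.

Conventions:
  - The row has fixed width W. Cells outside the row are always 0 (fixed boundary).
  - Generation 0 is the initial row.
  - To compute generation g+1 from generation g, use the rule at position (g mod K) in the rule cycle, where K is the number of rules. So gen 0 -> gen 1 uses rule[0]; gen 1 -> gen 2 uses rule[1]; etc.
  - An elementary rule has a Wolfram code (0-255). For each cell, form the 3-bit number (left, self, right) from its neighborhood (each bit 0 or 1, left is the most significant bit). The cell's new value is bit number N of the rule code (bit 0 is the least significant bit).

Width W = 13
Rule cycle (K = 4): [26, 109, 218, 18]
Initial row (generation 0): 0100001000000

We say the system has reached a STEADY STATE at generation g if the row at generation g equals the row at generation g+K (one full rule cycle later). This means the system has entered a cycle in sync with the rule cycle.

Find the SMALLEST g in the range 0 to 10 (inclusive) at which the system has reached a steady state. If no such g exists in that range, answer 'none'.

Answer: 4

Derivation:
Gen 0: 0100001000000
Gen 1 (rule 26): 1010010100000
Gen 2 (rule 109): 1110011101111
Gen 3 (rule 218): 1111111101111
Gen 4 (rule 18): 0000000000000
Gen 5 (rule 26): 0000000000000
Gen 6 (rule 109): 1111111111111
Gen 7 (rule 218): 1111111111111
Gen 8 (rule 18): 0000000000000
Gen 9 (rule 26): 0000000000000
Gen 10 (rule 109): 1111111111111
Gen 11 (rule 218): 1111111111111
Gen 12 (rule 18): 0000000000000
Gen 13 (rule 26): 0000000000000
Gen 14 (rule 109): 1111111111111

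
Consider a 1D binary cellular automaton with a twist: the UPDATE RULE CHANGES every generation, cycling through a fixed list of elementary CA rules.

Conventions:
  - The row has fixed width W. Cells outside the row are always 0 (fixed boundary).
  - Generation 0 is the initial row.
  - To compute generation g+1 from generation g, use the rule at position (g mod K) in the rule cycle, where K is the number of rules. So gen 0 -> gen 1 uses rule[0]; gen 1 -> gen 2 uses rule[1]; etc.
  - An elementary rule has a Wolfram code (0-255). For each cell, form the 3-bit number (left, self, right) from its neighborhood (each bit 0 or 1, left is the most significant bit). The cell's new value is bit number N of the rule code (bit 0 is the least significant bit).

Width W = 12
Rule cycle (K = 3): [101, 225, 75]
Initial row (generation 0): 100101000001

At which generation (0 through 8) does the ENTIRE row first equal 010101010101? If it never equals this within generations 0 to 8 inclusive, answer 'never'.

Gen 0: 100101000001
Gen 1 (rule 101): 100111011101
Gen 2 (rule 225): 000011101110
Gen 3 (rule 75): 111110101010
Gen 4 (rule 101): 000011111110
Gen 5 (rule 225): 111001111110
Gen 6 (rule 75): 101011000010
Gen 7 (rule 101): 111101011010
Gen 8 (rule 225): 011110101100

Answer: never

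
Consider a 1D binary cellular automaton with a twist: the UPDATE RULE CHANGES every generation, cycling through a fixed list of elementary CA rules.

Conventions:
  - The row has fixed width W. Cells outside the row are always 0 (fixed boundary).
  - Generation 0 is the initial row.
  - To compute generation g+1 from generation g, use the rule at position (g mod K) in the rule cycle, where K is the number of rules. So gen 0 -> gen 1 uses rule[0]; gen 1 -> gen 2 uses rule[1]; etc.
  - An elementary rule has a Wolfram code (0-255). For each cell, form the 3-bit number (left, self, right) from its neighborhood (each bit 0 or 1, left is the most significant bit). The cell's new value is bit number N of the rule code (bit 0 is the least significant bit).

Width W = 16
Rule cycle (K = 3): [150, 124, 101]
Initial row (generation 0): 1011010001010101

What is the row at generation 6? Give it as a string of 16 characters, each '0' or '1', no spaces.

Answer: 0000010111111001

Derivation:
Gen 0: 1011010001010101
Gen 1 (rule 150): 1000011011010101
Gen 2 (rule 124): 1100011111111111
Gen 3 (rule 101): 0101000000000001
Gen 4 (rule 150): 1101100000000011
Gen 5 (rule 124): 1111110000000011
Gen 6 (rule 101): 0000010111111001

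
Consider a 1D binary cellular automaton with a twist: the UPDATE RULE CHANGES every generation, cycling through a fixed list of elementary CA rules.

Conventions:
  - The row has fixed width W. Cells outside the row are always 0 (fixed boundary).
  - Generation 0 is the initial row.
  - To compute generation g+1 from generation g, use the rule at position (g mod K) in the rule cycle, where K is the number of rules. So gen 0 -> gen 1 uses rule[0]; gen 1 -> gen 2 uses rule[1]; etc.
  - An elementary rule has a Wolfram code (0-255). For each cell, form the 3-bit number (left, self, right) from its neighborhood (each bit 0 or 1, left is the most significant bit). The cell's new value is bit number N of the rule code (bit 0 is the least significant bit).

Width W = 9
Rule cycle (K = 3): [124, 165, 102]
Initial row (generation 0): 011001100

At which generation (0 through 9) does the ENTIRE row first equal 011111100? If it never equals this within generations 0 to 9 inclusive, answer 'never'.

Gen 0: 011001100
Gen 1 (rule 124): 011101110
Gen 2 (rule 165): 001010100
Gen 3 (rule 102): 011111100
Gen 4 (rule 124): 010000110
Gen 5 (rule 165): 010110000
Gen 6 (rule 102): 111010000
Gen 7 (rule 124): 101111000
Gen 8 (rule 165): 110110011
Gen 9 (rule 102): 011010101

Answer: 3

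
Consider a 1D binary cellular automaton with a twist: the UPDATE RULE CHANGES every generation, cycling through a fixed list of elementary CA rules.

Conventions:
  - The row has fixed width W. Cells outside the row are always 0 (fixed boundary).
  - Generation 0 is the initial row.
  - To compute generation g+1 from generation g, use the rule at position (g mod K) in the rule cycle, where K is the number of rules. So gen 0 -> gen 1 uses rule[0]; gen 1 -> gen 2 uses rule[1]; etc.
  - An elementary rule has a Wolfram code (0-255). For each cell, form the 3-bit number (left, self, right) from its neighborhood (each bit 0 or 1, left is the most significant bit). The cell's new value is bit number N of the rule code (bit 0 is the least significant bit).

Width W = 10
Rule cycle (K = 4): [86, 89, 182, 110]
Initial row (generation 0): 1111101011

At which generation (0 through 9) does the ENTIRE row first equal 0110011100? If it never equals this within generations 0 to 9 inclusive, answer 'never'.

Answer: 8

Derivation:
Gen 0: 1111101011
Gen 1 (rule 86): 0000101001
Gen 2 (rule 89): 1110000100
Gen 3 (rule 182): 0101001110
Gen 4 (rule 110): 1111011010
Gen 5 (rule 86): 0001001011
Gen 6 (rule 89): 1100100011
Gen 7 (rule 182): 0011110100
Gen 8 (rule 110): 0110011100
Gen 9 (rule 86): 1011100110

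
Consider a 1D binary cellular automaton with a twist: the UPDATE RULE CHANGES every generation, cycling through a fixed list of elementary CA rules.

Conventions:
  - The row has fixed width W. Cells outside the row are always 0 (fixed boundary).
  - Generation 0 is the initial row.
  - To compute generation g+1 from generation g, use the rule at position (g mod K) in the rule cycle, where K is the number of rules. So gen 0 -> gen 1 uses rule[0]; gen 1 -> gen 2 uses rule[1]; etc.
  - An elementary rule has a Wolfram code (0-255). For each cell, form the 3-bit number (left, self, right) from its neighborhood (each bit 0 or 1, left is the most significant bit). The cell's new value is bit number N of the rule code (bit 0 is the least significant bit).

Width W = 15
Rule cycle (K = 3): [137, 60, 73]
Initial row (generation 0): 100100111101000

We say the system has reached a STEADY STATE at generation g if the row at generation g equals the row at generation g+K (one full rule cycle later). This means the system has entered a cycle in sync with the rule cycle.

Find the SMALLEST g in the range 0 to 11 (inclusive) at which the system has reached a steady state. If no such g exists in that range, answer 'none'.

Answer: none

Derivation:
Gen 0: 100100111101000
Gen 1 (rule 137): 000000111000011
Gen 2 (rule 60): 000000100100010
Gen 3 (rule 73): 111110000001000
Gen 4 (rule 137): 111100111100011
Gen 5 (rule 60): 100010100010010
Gen 6 (rule 73): 001000001000000
Gen 7 (rule 137): 100011100011111
Gen 8 (rule 60): 110010010010000
Gen 9 (rule 73): 110000000000111
Gen 10 (rule 137): 100111111110110
Gen 11 (rule 60): 110100000001101
Gen 12 (rule 73): 110001111101100
Gen 13 (rule 137): 100101111001001
Gen 14 (rule 60): 110111000101101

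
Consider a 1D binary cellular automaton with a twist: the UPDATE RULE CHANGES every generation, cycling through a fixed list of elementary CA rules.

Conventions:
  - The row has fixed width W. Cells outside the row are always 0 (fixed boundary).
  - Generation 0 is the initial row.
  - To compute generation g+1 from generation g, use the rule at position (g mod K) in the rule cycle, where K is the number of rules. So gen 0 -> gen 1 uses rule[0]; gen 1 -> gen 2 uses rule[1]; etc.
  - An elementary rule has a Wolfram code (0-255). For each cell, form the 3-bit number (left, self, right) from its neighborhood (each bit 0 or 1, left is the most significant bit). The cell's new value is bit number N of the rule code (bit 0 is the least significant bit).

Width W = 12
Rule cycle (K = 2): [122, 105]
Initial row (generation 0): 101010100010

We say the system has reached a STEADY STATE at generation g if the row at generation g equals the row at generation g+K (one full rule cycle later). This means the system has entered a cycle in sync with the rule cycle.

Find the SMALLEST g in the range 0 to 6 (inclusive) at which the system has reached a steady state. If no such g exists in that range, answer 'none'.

Gen 0: 101010100010
Gen 1 (rule 122): 010101010101
Gen 2 (rule 105): 001010101010
Gen 3 (rule 122): 010101010101
Gen 4 (rule 105): 001010101010
Gen 5 (rule 122): 010101010101
Gen 6 (rule 105): 001010101010
Gen 7 (rule 122): 010101010101
Gen 8 (rule 105): 001010101010

Answer: 1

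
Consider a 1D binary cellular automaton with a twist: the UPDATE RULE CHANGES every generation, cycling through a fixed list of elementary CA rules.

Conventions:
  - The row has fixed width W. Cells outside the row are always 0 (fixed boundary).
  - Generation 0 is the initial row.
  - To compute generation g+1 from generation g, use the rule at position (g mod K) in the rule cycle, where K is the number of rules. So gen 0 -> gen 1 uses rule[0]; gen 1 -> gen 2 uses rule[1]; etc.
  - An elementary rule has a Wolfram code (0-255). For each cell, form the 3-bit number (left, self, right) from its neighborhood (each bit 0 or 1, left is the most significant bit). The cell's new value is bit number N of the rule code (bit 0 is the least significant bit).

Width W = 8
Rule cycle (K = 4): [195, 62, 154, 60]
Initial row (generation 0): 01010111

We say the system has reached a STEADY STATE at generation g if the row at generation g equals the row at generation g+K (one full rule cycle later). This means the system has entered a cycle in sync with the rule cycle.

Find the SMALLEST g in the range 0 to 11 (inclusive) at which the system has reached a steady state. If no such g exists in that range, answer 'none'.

Gen 0: 01010111
Gen 1 (rule 195): 10000011
Gen 2 (rule 62): 11000110
Gen 3 (rule 154): 10101101
Gen 4 (rule 60): 11111011
Gen 5 (rule 195): 01111001
Gen 6 (rule 62): 11000111
Gen 7 (rule 154): 10101110
Gen 8 (rule 60): 11111001
Gen 9 (rule 195): 01111010
Gen 10 (rule 62): 11000111
Gen 11 (rule 154): 10101110
Gen 12 (rule 60): 11111001
Gen 13 (rule 195): 01111010
Gen 14 (rule 62): 11000111
Gen 15 (rule 154): 10101110

Answer: 6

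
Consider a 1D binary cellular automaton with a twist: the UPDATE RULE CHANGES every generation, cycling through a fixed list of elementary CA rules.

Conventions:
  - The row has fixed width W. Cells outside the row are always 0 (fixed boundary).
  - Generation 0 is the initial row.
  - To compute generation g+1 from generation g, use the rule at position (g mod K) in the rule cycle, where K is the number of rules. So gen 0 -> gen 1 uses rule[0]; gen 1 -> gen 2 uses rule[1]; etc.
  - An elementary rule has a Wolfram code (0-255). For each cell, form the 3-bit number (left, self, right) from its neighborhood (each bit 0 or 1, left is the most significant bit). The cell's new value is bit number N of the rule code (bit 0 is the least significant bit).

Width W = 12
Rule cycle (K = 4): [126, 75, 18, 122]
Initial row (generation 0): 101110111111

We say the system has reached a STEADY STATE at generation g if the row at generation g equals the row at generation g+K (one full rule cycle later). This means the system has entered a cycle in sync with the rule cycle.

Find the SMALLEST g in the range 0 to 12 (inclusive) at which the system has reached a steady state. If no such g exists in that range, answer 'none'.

Answer: 7

Derivation:
Gen 0: 101110111111
Gen 1 (rule 126): 111011100001
Gen 2 (rule 75): 101010101110
Gen 3 (rule 18): 000000000001
Gen 4 (rule 122): 000000000010
Gen 5 (rule 126): 000000000111
Gen 6 (rule 75): 111111111101
Gen 7 (rule 18): 000000000000
Gen 8 (rule 122): 000000000000
Gen 9 (rule 126): 000000000000
Gen 10 (rule 75): 111111111111
Gen 11 (rule 18): 000000000000
Gen 12 (rule 122): 000000000000
Gen 13 (rule 126): 000000000000
Gen 14 (rule 75): 111111111111
Gen 15 (rule 18): 000000000000
Gen 16 (rule 122): 000000000000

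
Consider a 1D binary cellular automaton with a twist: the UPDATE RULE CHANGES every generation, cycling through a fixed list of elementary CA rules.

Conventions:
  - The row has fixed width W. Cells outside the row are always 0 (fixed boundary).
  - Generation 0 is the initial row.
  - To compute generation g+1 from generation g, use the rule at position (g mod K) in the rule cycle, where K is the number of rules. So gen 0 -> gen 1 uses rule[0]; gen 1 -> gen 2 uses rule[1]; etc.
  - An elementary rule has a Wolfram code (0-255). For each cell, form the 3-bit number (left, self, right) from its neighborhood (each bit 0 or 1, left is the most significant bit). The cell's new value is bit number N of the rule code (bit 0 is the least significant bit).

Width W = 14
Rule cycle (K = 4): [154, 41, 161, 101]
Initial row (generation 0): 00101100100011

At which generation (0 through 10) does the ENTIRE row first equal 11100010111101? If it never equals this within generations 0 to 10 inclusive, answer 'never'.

Gen 0: 00101100100011
Gen 1 (rule 154): 01001011010110
Gen 2 (rule 41): 00000110101100
Gen 3 (rule 161): 11110001010001
Gen 4 (rule 101): 00010101110101
Gen 5 (rule 154): 00100001100000
Gen 6 (rule 41): 10001101001111
Gen 7 (rule 161): 00100010000110
Gen 8 (rule 101): 10101010110010
Gen 9 (rule 154): 00000000101101
Gen 10 (rule 41): 11111110011010

Answer: never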